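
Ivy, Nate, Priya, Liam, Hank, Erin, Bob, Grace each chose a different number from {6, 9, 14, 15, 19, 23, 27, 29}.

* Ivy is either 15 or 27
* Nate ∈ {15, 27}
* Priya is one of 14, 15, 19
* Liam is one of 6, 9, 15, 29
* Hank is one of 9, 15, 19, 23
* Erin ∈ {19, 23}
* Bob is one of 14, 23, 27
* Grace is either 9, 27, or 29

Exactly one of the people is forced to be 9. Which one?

The 8 variables draw from only 8 values {6, 9, 14, 15, 19, 23, 27, 29}, so each is used; only Liam can be 6, hence Liam = 6.
The 7 still-open variables draw from only 7 values {9, 14, 15, 19, 23, 27, 29}, so each is used; only Grace can be 29, hence Grace = 29.
Among the 6 still-open variables, 9 fits only Hank (and all 6 values in {9, 14, 15, 19, 23, 27} must be used), so Hank = 9.

Hank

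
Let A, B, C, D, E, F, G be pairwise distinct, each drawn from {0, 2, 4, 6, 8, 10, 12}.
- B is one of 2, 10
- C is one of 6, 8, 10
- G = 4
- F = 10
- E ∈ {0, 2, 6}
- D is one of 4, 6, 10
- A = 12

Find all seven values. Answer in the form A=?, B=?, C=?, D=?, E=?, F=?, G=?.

A's domain is down to {12}, so A = 12.
F must be 10 (only option left). So B, C, D can't be 10.
G must be 4 (only option left). Remove 4 from D.
That leaves B = 2. Strike 2 from E.
That leaves D = 6. Eliminate 6 elsewhere: C, E.
E has just one choice, so E = 0.
C must be 8 (only option left).

A=12, B=2, C=8, D=6, E=0, F=10, G=4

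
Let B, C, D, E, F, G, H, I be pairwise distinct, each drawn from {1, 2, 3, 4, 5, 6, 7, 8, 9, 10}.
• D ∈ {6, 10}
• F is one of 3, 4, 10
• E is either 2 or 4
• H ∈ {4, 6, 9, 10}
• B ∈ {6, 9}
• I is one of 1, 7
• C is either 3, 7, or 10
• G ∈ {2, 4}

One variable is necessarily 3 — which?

The 8 variables together cover exactly {1, 2, 3, 4, 6, 7, 9, 10} — 8 values for 8 variables — and 1 appears only in I's list, so I = 1.
The 7 still-open variables together cover exactly {2, 3, 4, 6, 7, 9, 10} — 7 values for 7 variables — and 7 appears only in C's list, so C = 7.
The 6 still-open variables together cover exactly {2, 3, 4, 6, 9, 10} — 6 values for 6 variables — and 3 appears only in F's list, so F = 3.

F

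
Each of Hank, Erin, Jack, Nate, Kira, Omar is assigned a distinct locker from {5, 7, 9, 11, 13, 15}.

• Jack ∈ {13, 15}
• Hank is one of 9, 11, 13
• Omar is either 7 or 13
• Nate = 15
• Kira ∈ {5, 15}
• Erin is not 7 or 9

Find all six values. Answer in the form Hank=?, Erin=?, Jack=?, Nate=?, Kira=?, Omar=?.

Nate must be 15 (only option left). Strike 15 from Erin, Jack, Kira.
That leaves Kira = 5. Remove 5 from Erin.
Jack's domain is down to {13}, so Jack = 13. Eliminate 13 elsewhere: Hank, Erin, Omar.
That leaves Omar = 7.
Erin has just one choice, so Erin = 11. Strike 11 from Hank.
Hank's domain is down to {9}, so Hank = 9.

Hank=9, Erin=11, Jack=13, Nate=15, Kira=5, Omar=7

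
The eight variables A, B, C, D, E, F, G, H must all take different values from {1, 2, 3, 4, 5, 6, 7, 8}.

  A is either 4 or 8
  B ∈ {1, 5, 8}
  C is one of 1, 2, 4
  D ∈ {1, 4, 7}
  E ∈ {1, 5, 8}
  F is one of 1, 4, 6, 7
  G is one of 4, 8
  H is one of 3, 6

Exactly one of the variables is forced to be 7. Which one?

The 8 variables together cover exactly {1, 2, 3, 4, 5, 6, 7, 8} — 8 values for 8 variables — and 2 appears only in C's list, so C = 2.
The 7 still-open variables together cover exactly {1, 3, 4, 5, 6, 7, 8} — 7 values for 7 variables — and 3 appears only in H's list, so H = 3.
The 6 still-open variables draw from only 6 values {1, 4, 5, 6, 7, 8}, so each is used; only F can be 6, hence F = 6.
The 5 still-open variables together cover exactly {1, 4, 5, 7, 8} — 5 values for 5 variables — and 7 appears only in D's list, so D = 7.

D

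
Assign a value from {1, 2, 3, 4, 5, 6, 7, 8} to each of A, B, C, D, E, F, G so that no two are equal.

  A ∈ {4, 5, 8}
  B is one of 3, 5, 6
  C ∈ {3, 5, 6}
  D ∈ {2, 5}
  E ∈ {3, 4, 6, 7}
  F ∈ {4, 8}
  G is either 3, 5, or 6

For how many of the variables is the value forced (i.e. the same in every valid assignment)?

Among the 7 variables, 2 fits only D (and all 7 values in {2, 3, 4, 5, 6, 7, 8} must be used), so D = 2.
Among the 6 still-open variables, 7 fits only E (and all 6 values in {3, 4, 5, 6, 7, 8} must be used), so E = 7.
B, C, G share exactly the 3 values {3, 5, 6}; by pigeonhole those values go to them, so strike 3, 5, 6 from A.
Determined: D=2, E=7. The other variables each still have more than one consistent value. That makes 2.

2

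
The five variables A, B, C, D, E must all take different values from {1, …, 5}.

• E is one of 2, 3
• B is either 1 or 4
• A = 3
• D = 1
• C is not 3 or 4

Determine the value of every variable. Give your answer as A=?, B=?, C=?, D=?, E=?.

A=3, B=4, C=5, D=1, E=2

A has just one choice, so A = 3. Strike 3 from E.
D must be 1 (only option left). So B, C can't be 1.
That leaves E = 2. So C can't be 2.
B has just one choice, so B = 4.
C has just one choice, so C = 5.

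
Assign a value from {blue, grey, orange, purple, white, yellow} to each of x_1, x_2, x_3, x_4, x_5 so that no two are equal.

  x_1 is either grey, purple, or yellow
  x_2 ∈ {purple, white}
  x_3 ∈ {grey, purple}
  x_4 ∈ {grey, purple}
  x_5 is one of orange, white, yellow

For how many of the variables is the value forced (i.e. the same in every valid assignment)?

3

Among the 5 variables, orange fits only x_5 (and all 5 values in {grey, orange, purple, white, yellow} must be used), so x_5 = orange.
The 4 still-open variables draw from only 4 values {grey, purple, white, yellow}, so each is used; only x_2 can be white, hence x_2 = white.
The 3 still-open variables draw from only 3 values {grey, purple, yellow}, so each is used; only x_1 can be yellow, hence x_1 = yellow.
Determined: x_1=yellow, x_2=white, x_5=orange. The other variables each still have more than one consistent value. That makes 3.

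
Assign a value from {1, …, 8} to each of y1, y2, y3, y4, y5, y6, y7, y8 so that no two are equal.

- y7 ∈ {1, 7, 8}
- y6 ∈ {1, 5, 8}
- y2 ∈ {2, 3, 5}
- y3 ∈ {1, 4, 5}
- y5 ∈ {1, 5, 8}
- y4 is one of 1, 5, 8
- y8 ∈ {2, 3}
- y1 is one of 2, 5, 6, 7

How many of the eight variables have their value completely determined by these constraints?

3

The 8 variables together cover exactly {1, 2, 3, 4, 5, 6, 7, 8} — 8 values for 8 variables — and 4 appears only in y3's list, so y3 = 4.
Among the 7 still-open variables, 6 fits only y1 (and all 7 values in {1, 2, 3, 5, 6, 7, 8} must be used), so y1 = 6.
Among the 6 still-open variables, 7 fits only y7 (and all 6 values in {1, 2, 3, 5, 7, 8} must be used), so y7 = 7.
y4, y5, y6 between them cover only {1, 5, 8} — a naked triple. Remove those values from y2.
Determined: y1=6, y3=4, y7=7. The other variables each still have more than one consistent value. That makes 3.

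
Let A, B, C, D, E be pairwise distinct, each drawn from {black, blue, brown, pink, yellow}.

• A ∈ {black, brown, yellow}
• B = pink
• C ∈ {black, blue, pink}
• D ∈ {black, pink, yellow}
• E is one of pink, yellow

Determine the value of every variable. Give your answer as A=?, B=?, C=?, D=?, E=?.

A=brown, B=pink, C=blue, D=black, E=yellow

B's domain is down to {pink}, so B = pink. Strike pink from C, D, E.
That leaves E = yellow. Eliminate yellow elsewhere: A, D.
That leaves D = black. So A, C can't be black.
A's domain is down to {brown}, so A = brown.
That leaves C = blue.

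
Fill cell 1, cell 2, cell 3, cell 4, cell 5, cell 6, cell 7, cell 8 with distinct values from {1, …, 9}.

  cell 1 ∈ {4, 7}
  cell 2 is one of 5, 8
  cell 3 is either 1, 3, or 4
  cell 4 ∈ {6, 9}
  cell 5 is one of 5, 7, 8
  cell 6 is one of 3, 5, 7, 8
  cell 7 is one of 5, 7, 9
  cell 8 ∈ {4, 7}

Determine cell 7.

9

The 8 variables together cover exactly {1, 3, 4, 5, 6, 7, 8, 9} — 8 values for 8 variables — and 1 appears only in cell 3's list, so cell 3 = 1.
The 7 still-open variables together cover exactly {3, 4, 5, 6, 7, 8, 9} — 7 values for 7 variables — and 3 appears only in cell 6's list, so cell 6 = 3.
The 6 still-open variables draw from only 6 values {4, 5, 6, 7, 8, 9}, so each is used; only cell 4 can be 6, hence cell 4 = 6.
The 5 still-open variables draw from only 5 values {4, 5, 7, 8, 9}, so each is used; only cell 7 can be 9, hence cell 7 = 9.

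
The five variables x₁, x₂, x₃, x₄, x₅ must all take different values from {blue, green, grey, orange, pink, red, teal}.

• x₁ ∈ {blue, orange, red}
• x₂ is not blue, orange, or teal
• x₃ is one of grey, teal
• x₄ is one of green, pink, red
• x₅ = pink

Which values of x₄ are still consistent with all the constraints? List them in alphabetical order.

x₅'s domain is down to {pink}, so x₅ = pink. Strike pink from x₂, x₄.
No further eliminations apply; x₄ can still be any of green, red.

green, red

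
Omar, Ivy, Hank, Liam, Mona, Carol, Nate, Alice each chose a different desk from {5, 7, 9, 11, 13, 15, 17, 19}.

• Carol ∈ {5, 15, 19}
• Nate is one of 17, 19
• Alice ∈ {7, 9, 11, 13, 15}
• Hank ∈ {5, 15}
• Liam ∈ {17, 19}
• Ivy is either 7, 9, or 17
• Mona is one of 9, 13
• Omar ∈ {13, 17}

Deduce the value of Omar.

13

The 8 variables draw from only 8 values {5, 7, 9, 11, 13, 15, 17, 19}, so each is used; only Alice can be 11, hence Alice = 11.
The 7 still-open variables draw from only 7 values {5, 7, 9, 13, 15, 17, 19}, so each is used; only Ivy can be 7, hence Ivy = 7.
Among the 6 still-open variables, 9 fits only Mona (and all 6 values in {5, 9, 13, 15, 17, 19} must be used), so Mona = 9.
Among the 5 still-open variables, 13 fits only Omar (and all 5 values in {5, 13, 15, 17, 19} must be used), so Omar = 13.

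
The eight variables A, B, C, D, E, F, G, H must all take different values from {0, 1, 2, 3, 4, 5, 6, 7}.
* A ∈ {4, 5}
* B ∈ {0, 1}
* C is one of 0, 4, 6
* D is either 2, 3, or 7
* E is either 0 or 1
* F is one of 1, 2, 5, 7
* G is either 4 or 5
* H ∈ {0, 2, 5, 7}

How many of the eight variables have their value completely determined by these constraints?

The 8 variables together cover exactly {0, 1, 2, 3, 4, 5, 6, 7} — 8 values for 8 variables — and 3 appears only in D's list, so D = 3.
The 7 still-open variables draw from only 7 values {0, 1, 2, 4, 5, 6, 7}, so each is used; only C can be 6, hence C = 6.
A and G share exactly the 2 values {4, 5}; by pigeonhole those values go to them, so strike 4, 5 from F, H.
B and E share exactly the 2 values {0, 1}; by pigeonhole those values go to them, so strike 0, 1 from F, H.
Determined: C=6, D=3. The other variables each still have more than one consistent value. That makes 2.

2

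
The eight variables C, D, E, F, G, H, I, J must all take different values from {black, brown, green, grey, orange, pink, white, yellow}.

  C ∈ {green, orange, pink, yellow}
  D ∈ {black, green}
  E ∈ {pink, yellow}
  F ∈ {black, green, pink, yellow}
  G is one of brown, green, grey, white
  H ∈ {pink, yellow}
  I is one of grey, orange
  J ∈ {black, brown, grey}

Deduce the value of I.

The 8 variables draw from only 8 values {black, brown, green, grey, orange, pink, white, yellow}, so each is used; only G can be white, hence G = white.
Among the 7 still-open variables, brown fits only J (and all 7 values in {black, brown, green, grey, orange, pink, yellow} must be used), so J = brown.
Among the 6 still-open variables, grey fits only I (and all 6 values in {black, green, grey, orange, pink, yellow} must be used), so I = grey.

grey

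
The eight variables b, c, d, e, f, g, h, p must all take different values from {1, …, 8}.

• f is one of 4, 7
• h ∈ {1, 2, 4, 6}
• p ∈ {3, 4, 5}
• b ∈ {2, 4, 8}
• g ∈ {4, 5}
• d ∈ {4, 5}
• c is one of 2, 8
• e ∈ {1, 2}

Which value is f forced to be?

7

The 8 variables together cover exactly {1, 2, 3, 4, 5, 6, 7, 8} — 8 values for 8 variables — and 3 appears only in p's list, so p = 3.
The 7 still-open variables together cover exactly {1, 2, 4, 5, 6, 7, 8} — 7 values for 7 variables — and 6 appears only in h's list, so h = 6.
The 6 still-open variables draw from only 6 values {1, 2, 4, 5, 7, 8}, so each is used; only e can be 1, hence e = 1.
The 5 still-open variables together cover exactly {2, 4, 5, 7, 8} — 5 values for 5 variables — and 7 appears only in f's list, so f = 7.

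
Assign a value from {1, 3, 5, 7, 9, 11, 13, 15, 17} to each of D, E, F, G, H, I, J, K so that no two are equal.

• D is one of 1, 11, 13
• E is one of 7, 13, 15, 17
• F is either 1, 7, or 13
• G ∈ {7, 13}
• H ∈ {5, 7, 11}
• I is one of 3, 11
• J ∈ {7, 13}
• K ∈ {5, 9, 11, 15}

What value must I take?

G and J between them cover only {7, 13} — a naked pair. Remove those values from D, E, F, H.
F has just one choice, so F = 1. Strike 1 from D.
D has just one choice, so D = 11. Eliminate 11 elsewhere: H, I, K.
So I = 3.

3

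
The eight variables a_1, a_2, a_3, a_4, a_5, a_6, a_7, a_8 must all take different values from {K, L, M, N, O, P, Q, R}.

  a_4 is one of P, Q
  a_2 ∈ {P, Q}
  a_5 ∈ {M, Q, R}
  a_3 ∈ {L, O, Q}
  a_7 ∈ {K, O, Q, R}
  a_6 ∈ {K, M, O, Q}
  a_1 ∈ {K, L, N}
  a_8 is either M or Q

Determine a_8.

Among the 8 variables, N fits only a_1 (and all 8 values in {K, L, M, N, O, P, Q, R} must be used), so a_1 = N.
Among the 7 still-open variables, L fits only a_3 (and all 7 values in {K, L, M, O, P, Q, R} must be used), so a_3 = L.
a_2 and a_4 between them cover only {P, Q} — a naked pair. Remove those values from a_5, a_6, a_7, a_8.
So a_8 = M.

M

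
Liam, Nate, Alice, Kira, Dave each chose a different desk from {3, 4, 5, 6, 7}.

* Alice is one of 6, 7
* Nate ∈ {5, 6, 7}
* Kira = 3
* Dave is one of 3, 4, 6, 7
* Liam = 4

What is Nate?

Liam has just one choice, so Liam = 4. Eliminate 4 elsewhere: Dave.
Kira must be 3 (only option left). Strike 3 from Dave.
The 3 still-open variables together cover exactly {5, 6, 7} — 3 values for 3 variables — and 5 appears only in Nate's list, so Nate = 5.

5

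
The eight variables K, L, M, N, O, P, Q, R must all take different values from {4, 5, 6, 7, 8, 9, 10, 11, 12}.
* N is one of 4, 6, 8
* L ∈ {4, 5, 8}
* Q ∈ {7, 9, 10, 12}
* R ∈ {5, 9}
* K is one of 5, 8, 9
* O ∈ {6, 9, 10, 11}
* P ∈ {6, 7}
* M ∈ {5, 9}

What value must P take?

M and R between them cover only {5, 9} — a naked pair. Remove those values from K, L, O, Q.
K's domain is down to {8}, so K = 8. So L, N can't be 8.
L's domain is down to {4}, so L = 4. Eliminate 4 elsewhere: N.
That leaves N = 6. So O, P can't be 6.
So P = 7.

7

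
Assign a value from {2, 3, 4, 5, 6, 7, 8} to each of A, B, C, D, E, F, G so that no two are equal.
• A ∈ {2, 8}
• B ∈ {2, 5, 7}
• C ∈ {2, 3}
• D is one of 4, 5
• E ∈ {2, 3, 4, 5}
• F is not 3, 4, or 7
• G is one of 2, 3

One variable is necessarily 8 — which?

A

The 7 variables together cover exactly {2, 3, 4, 5, 6, 7, 8} — 7 values for 7 variables — and 6 appears only in F's list, so F = 6.
The 6 still-open variables draw from only 6 values {2, 3, 4, 5, 7, 8}, so each is used; only B can be 7, hence B = 7.
Among the 5 still-open variables, 8 fits only A (and all 5 values in {2, 3, 4, 5, 8} must be used), so A = 8.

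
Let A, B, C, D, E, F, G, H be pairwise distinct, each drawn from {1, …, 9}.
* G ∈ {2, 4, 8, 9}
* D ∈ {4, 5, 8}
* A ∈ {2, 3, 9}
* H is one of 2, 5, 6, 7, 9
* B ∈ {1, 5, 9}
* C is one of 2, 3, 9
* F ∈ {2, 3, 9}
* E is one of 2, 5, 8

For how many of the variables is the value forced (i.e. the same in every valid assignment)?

1

The 3 variables A, C, F are confined to {2, 3, 9}, which locks those values in; drop them from B, E, G, H.
The 3 variables D, E, G are confined to {4, 5, 8}, which locks those values in; drop them from B, H.
That leaves B = 1.
Determined: B=1. The other variables each still have more than one consistent value. That makes 1.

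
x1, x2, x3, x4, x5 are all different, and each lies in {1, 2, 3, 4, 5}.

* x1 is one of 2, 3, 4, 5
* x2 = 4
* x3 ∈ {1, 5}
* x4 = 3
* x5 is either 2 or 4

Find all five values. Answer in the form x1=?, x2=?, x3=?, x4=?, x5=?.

x2's domain is down to {4}, so x2 = 4. So x1, x5 can't be 4.
x4 must be 3 (only option left). So x1 can't be 3.
x5's domain is down to {2}, so x5 = 2. Eliminate 2 elsewhere: x1.
That leaves x1 = 5. Remove 5 from x3.
That leaves x3 = 1.

x1=5, x2=4, x3=1, x4=3, x5=2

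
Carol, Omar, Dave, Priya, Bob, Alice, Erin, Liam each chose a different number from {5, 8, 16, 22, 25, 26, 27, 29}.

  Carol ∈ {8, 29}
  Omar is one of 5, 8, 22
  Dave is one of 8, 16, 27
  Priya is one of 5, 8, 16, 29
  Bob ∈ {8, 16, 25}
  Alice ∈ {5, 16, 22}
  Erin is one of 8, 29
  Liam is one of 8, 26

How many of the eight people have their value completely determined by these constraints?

Among the 8 variables, 25 fits only Bob (and all 8 values in {5, 8, 16, 22, 25, 26, 27, 29} must be used), so Bob = 25.
Among the 7 still-open variables, 26 fits only Liam (and all 7 values in {5, 8, 16, 22, 26, 27, 29} must be used), so Liam = 26.
Among the 6 still-open variables, 27 fits only Dave (and all 6 values in {5, 8, 16, 22, 27, 29} must be used), so Dave = 27.
The 2 variables Carol and Erin are confined to {8, 29}, which locks those values in; drop them from Omar, Priya.
Determined: Dave=27, Bob=25, Liam=26. The other people each still have more than one consistent value. That makes 3.

3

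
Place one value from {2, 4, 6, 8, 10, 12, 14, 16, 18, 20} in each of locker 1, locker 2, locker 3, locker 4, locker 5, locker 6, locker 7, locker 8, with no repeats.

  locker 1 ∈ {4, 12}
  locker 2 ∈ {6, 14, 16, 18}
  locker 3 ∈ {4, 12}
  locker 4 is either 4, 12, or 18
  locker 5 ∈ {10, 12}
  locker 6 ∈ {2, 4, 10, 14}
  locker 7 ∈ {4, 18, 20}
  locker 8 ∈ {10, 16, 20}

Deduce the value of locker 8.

The 2 variables locker 1 and locker 3 are confined to {4, 12}, which locks those values in; drop them from locker 4, locker 5, locker 6, locker 7.
locker 4 has just one choice, so locker 4 = 18. Strike 18 from locker 2, locker 7.
locker 5's domain is down to {10}, so locker 5 = 10. Eliminate 10 elsewhere: locker 6, locker 8.
locker 7 must be 20 (only option left). Remove 20 from locker 8.
So locker 8 = 16.

16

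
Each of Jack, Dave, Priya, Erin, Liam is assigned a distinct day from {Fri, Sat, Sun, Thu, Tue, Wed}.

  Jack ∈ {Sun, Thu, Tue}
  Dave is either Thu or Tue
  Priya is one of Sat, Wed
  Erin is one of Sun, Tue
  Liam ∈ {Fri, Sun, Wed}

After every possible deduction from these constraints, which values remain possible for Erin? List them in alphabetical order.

The 3 variables Jack, Dave, Erin are confined to {Sun, Thu, Tue}, which locks those values in; drop them from Liam.
No further eliminations apply; Erin can still be any of Sun, Tue.

Sun, Tue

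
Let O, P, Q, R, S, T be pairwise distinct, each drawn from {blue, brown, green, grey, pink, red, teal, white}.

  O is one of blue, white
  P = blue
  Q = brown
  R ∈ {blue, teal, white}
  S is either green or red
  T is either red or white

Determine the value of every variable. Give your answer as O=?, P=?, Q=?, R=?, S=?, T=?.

P's domain is down to {blue}, so P = blue. Eliminate blue elsewhere: O, R.
Q's domain is down to {brown}, so Q = brown.
That leaves O = white. Eliminate white elsewhere: R, T.
That leaves R = teal.
T must be red (only option left). Eliminate red elsewhere: S.
That leaves S = green.

O=white, P=blue, Q=brown, R=teal, S=green, T=red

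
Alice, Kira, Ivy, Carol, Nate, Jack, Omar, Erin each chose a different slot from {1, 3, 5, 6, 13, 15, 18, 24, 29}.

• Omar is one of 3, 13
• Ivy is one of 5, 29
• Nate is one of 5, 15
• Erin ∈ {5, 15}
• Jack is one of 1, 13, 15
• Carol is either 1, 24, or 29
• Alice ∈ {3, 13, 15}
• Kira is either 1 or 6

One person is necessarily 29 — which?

Ivy

The 8 variables together cover exactly {1, 3, 5, 6, 13, 15, 24, 29} — 8 values for 8 variables — and 6 appears only in Kira's list, so Kira = 6.
The 7 still-open variables draw from only 7 values {1, 3, 5, 13, 15, 24, 29}, so each is used; only Carol can be 24, hence Carol = 24.
The 6 still-open variables draw from only 6 values {1, 3, 5, 13, 15, 29}, so each is used; only Jack can be 1, hence Jack = 1.
The 5 still-open variables together cover exactly {3, 5, 13, 15, 29} — 5 values for 5 variables — and 29 appears only in Ivy's list, so Ivy = 29.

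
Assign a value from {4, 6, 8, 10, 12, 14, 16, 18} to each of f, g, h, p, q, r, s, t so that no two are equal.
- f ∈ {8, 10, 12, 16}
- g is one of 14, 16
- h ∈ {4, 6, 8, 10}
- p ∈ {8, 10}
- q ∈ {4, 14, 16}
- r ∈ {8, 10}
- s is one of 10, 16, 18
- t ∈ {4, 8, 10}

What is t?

4

The 8 variables together cover exactly {4, 6, 8, 10, 12, 14, 16, 18} — 8 values for 8 variables — and 6 appears only in h's list, so h = 6.
Among the 7 still-open variables, 12 fits only f (and all 7 values in {4, 8, 10, 12, 14, 16, 18} must be used), so f = 12.
The 6 still-open variables together cover exactly {4, 8, 10, 14, 16, 18} — 6 values for 6 variables — and 18 appears only in s's list, so s = 18.
The 2 variables p and r are confined to {8, 10}, which locks those values in; drop them from t.
So t = 4.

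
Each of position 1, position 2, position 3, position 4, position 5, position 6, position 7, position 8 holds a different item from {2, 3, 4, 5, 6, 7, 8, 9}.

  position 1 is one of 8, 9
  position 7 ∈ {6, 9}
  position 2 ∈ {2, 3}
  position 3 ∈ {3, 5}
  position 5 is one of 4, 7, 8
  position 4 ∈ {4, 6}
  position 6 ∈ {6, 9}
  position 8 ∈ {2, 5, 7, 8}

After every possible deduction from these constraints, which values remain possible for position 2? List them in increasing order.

The 2 variables position 6 and position 7 are confined to {6, 9}, which locks those values in; drop them from position 1, position 4.
position 1's domain is down to {8}, so position 1 = 8. So position 5, position 8 can't be 8.
position 4 has just one choice, so position 4 = 4. Eliminate 4 elsewhere: position 5.
position 5 has just one choice, so position 5 = 7. So position 8 can't be 7.
No further eliminations apply; position 2 can still be any of 2, 3.

2, 3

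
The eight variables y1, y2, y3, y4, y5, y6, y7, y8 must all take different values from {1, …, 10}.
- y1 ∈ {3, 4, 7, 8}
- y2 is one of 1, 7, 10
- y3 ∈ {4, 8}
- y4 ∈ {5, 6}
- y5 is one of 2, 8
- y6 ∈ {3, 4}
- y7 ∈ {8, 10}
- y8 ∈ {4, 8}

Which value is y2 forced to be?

1

y3 and y8 between them cover only {4, 8} — a naked pair. Remove those values from y1, y5, y6, y7.
y5 must be 2 (only option left).
y6 has just one choice, so y6 = 3. Strike 3 from y1.
y7 must be 10 (only option left). Eliminate 10 elsewhere: y2.
y1 must be 7 (only option left). Strike 7 from y2.
So y2 = 1.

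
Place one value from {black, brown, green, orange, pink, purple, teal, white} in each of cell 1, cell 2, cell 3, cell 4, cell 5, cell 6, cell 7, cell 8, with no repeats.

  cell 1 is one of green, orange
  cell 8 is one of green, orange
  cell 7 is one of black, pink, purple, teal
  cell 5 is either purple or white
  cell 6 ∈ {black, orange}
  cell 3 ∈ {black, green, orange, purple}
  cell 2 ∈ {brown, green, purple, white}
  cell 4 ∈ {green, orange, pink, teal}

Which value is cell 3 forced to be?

purple

The 8 variables draw from only 8 values {black, brown, green, orange, pink, purple, teal, white}, so each is used; only cell 2 can be brown, hence cell 2 = brown.
The 7 still-open variables together cover exactly {black, green, orange, pink, purple, teal, white} — 7 values for 7 variables — and white appears only in cell 5's list, so cell 5 = white.
cell 1 and cell 8 share exactly the 2 values {green, orange}; by pigeonhole those values go to them, so strike green, orange from cell 3, cell 4, cell 6.
That leaves cell 6 = black. Remove black from cell 3, cell 7.
So cell 3 = purple.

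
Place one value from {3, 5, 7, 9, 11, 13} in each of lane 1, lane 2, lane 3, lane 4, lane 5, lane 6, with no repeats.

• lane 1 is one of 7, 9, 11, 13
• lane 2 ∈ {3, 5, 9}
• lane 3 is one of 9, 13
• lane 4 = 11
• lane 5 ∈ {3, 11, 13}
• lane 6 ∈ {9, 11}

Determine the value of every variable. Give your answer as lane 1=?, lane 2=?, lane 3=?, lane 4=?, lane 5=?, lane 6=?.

lane 1=7, lane 2=5, lane 3=13, lane 4=11, lane 5=3, lane 6=9

lane 4's domain is down to {11}, so lane 4 = 11. Eliminate 11 elsewhere: lane 1, lane 5, lane 6.
lane 6 must be 9 (only option left). Remove 9 from lane 1, lane 2, lane 3.
lane 3 must be 13 (only option left). Remove 13 from lane 1, lane 5.
lane 5 must be 3 (only option left). Strike 3 from lane 2.
lane 1's domain is down to {7}, so lane 1 = 7.
lane 2's domain is down to {5}, so lane 2 = 5.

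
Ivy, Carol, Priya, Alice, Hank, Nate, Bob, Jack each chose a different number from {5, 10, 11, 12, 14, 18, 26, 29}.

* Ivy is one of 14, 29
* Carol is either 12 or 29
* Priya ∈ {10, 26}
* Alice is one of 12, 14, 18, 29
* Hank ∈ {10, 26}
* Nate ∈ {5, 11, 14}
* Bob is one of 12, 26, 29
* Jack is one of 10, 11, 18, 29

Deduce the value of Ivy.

14

The 8 variables together cover exactly {5, 10, 11, 12, 14, 18, 26, 29} — 8 values for 8 variables — and 5 appears only in Nate's list, so Nate = 5.
Among the 7 still-open variables, 11 fits only Jack (and all 7 values in {10, 11, 12, 14, 18, 26, 29} must be used), so Jack = 11.
The 6 still-open variables together cover exactly {10, 12, 14, 18, 26, 29} — 6 values for 6 variables — and 18 appears only in Alice's list, so Alice = 18.
The 5 still-open variables draw from only 5 values {10, 12, 14, 26, 29}, so each is used; only Ivy can be 14, hence Ivy = 14.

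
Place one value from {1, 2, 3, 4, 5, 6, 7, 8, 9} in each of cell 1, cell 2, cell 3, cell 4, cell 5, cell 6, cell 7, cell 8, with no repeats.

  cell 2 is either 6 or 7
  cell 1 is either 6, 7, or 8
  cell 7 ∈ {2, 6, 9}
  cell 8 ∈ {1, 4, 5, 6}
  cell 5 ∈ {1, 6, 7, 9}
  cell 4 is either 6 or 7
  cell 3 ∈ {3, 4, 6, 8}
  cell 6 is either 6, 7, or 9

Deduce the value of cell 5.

The 2 variables cell 2 and cell 4 are confined to {6, 7}, which locks those values in; drop them from cell 1, cell 3, cell 5, cell 6, cell 7, cell 8.
cell 1's domain is down to {8}, so cell 1 = 8. So cell 3 can't be 8.
That leaves cell 6 = 9. Eliminate 9 elsewhere: cell 5, cell 7.
So cell 5 = 1.

1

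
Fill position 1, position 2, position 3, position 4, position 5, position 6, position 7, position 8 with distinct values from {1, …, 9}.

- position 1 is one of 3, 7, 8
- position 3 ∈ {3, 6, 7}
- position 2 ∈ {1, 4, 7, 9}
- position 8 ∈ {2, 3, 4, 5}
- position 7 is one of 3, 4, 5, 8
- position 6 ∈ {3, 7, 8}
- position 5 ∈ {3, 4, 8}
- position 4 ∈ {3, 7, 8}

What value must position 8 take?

2

position 1, position 4, position 6 share exactly the 3 values {3, 7, 8}; by pigeonhole those values go to them, so strike 3, 7, 8 from position 2, position 3, position 5, position 7, position 8.
position 3 has just one choice, so position 3 = 6.
position 5 has just one choice, so position 5 = 4. Eliminate 4 elsewhere: position 2, position 7, position 8.
position 7's domain is down to {5}, so position 7 = 5. Strike 5 from position 8.
So position 8 = 2.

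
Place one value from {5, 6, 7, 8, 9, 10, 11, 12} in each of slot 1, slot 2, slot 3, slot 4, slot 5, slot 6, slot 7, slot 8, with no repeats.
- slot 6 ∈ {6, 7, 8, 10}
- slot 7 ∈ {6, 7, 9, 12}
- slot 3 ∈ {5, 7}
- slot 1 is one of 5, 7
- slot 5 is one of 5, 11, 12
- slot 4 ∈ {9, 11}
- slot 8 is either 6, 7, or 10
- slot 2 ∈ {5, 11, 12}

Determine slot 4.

9

The 8 variables together cover exactly {5, 6, 7, 8, 9, 10, 11, 12} — 8 values for 8 variables — and 8 appears only in slot 6's list, so slot 6 = 8.
Among the 7 still-open variables, 10 fits only slot 8 (and all 7 values in {5, 6, 7, 9, 10, 11, 12} must be used), so slot 8 = 10.
Among the 6 still-open variables, 6 fits only slot 7 (and all 6 values in {5, 6, 7, 9, 11, 12} must be used), so slot 7 = 6.
The 5 still-open variables draw from only 5 values {5, 7, 9, 11, 12}, so each is used; only slot 4 can be 9, hence slot 4 = 9.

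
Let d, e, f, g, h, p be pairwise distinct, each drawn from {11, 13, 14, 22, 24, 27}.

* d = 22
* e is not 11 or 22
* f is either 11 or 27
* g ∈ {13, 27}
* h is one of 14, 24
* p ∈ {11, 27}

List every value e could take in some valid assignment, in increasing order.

d's domain is down to {22}, so d = 22.
f and p between them cover only {11, 27} — a naked pair. Remove those values from e, g.
That leaves g = 13. Eliminate 13 elsewhere: e.
No further eliminations apply; e can still be any of 14, 24.

14, 24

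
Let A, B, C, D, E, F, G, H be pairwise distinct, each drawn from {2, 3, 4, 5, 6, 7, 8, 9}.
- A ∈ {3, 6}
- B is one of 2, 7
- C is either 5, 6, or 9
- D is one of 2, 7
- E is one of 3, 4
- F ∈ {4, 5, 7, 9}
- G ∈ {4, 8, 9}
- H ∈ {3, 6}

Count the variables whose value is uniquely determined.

2

Among the 8 variables, 8 fits only G (and all 8 values in {2, 3, 4, 5, 6, 7, 8, 9} must be used), so G = 8.
A and H share exactly the 2 values {3, 6}; by pigeonhole those values go to them, so strike 3, 6 from C, E.
That leaves E = 4. So F can't be 4.
The 2 variables B and D are confined to {2, 7}, which locks those values in; drop them from F.
Determined: E=4, G=8. The other variables each still have more than one consistent value. That makes 2.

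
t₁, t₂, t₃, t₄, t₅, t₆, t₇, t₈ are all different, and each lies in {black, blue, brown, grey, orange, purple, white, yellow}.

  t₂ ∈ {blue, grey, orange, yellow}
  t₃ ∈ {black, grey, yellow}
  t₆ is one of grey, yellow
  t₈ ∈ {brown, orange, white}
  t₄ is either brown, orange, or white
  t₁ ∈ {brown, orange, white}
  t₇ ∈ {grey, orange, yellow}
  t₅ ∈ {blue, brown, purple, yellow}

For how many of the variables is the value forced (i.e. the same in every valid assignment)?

The 8 variables together cover exactly {black, blue, brown, grey, orange, purple, white, yellow} — 8 values for 8 variables — and black appears only in t₃'s list, so t₃ = black.
The 7 still-open variables together cover exactly {blue, brown, grey, orange, purple, white, yellow} — 7 values for 7 variables — and purple appears only in t₅'s list, so t₅ = purple.
The 6 still-open variables draw from only 6 values {blue, brown, grey, orange, white, yellow}, so each is used; only t₂ can be blue, hence t₂ = blue.
t₁, t₄, t₈ between them cover only {brown, orange, white} — a naked triple. Remove those values from t₇.
Determined: t₂=blue, t₃=black, t₅=purple. The other variables each still have more than one consistent value. That makes 3.

3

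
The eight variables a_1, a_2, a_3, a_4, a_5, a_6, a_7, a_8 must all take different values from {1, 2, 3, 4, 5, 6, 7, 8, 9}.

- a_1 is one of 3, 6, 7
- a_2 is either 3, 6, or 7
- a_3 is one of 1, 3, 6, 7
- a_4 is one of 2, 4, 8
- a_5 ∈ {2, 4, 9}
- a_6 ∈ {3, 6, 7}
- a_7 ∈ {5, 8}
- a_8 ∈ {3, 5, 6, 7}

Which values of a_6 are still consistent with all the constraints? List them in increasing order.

a_1, a_2, a_6 between them cover only {3, 6, 7} — a naked triple. Remove those values from a_3, a_8.
That leaves a_3 = 1.
That leaves a_8 = 5. Remove 5 from a_7.
a_7 must be 8 (only option left). Strike 8 from a_4.
No further eliminations apply; a_6 can still be any of 3, 6, 7.

3, 6, 7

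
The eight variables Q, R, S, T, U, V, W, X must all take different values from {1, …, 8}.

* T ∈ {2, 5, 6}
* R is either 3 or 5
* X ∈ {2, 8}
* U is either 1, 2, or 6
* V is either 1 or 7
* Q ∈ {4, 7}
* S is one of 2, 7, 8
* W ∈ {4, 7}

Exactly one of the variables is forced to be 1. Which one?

The 8 variables draw from only 8 values {1, 2, 3, 4, 5, 6, 7, 8}, so each is used; only R can be 3, hence R = 3.
Among the 7 still-open variables, 5 fits only T (and all 7 values in {1, 2, 4, 5, 6, 7, 8} must be used), so T = 5.
The 6 still-open variables draw from only 6 values {1, 2, 4, 6, 7, 8}, so each is used; only U can be 6, hence U = 6.
The 5 still-open variables together cover exactly {1, 2, 4, 7, 8} — 5 values for 5 variables — and 1 appears only in V's list, so V = 1.

V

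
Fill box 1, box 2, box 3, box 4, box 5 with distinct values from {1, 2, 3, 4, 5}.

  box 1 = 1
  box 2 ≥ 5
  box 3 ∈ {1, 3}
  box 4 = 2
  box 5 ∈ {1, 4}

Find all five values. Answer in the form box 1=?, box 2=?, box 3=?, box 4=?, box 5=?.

box 1=1, box 2=5, box 3=3, box 4=2, box 5=4

box 1 has just one choice, so box 1 = 1. Strike 1 from box 3, box 5.
box 2's domain is down to {5}, so box 2 = 5.
box 3 must be 3 (only option left).
box 4 must be 2 (only option left).
That leaves box 5 = 4.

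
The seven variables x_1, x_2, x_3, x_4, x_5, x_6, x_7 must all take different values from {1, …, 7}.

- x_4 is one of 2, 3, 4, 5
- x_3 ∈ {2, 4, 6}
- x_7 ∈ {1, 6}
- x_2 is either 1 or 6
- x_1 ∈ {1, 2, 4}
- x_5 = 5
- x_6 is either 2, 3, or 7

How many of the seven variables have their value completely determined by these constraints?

3

x_5 has just one choice, so x_5 = 5. Remove 5 from x_4.
The 6 still-open variables draw from only 6 values {1, 2, 3, 4, 6, 7}, so each is used; only x_6 can be 7, hence x_6 = 7.
The 5 still-open variables together cover exactly {1, 2, 3, 4, 6} — 5 values for 5 variables — and 3 appears only in x_4's list, so x_4 = 3.
x_2 and x_7 between them cover only {1, 6} — a naked pair. Remove those values from x_1, x_3.
Determined: x_4=3, x_5=5, x_6=7. The other variables each still have more than one consistent value. That makes 3.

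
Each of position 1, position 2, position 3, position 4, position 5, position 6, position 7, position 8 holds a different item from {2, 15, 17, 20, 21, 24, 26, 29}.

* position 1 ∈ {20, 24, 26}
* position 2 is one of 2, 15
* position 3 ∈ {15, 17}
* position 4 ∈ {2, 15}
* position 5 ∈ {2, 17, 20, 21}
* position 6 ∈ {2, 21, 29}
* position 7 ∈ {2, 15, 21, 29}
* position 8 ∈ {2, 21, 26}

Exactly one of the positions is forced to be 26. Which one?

position 8

The 8 variables draw from only 8 values {2, 15, 17, 20, 21, 24, 26, 29}, so each is used; only position 1 can be 24, hence position 1 = 24.
The 7 still-open variables together cover exactly {2, 15, 17, 20, 21, 26, 29} — 7 values for 7 variables — and 20 appears only in position 5's list, so position 5 = 20.
Among the 6 still-open variables, 17 fits only position 3 (and all 6 values in {2, 15, 17, 21, 26, 29} must be used), so position 3 = 17.
The 5 still-open variables together cover exactly {2, 15, 21, 26, 29} — 5 values for 5 variables — and 26 appears only in position 8's list, so position 8 = 26.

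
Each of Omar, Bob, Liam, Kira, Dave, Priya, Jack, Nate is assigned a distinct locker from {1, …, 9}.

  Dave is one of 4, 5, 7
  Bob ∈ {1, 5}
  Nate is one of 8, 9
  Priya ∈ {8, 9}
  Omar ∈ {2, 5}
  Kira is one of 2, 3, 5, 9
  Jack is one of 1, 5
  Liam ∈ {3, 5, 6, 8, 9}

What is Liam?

6

Bob and Jack share exactly the 2 values {1, 5}; by pigeonhole those values go to them, so strike 1, 5 from Omar, Liam, Kira, Dave.
That leaves Omar = 2. Strike 2 from Kira.
The 2 variables Priya and Nate are confined to {8, 9}, which locks those values in; drop them from Liam, Kira.
Kira has just one choice, so Kira = 3. Remove 3 from Liam.
So Liam = 6.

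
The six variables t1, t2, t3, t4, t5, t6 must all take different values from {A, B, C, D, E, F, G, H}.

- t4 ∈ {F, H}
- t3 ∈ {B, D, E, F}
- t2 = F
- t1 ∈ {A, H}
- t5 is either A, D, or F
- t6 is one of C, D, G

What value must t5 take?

D

t2's domain is down to {F}, so t2 = F. Eliminate F elsewhere: t3, t4, t5.
t4's domain is down to {H}, so t4 = H. Remove H from t1.
t1's domain is down to {A}, so t1 = A. Strike A from t5.
So t5 = D.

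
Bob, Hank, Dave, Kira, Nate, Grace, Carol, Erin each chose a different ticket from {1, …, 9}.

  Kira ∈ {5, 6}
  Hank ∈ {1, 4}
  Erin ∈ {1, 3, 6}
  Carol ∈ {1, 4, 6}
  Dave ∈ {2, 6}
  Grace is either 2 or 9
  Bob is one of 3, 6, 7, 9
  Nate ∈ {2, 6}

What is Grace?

9

The 8 variables together cover exactly {1, 2, 3, 4, 5, 6, 7, 9} — 8 values for 8 variables — and 5 appears only in Kira's list, so Kira = 5.
The 7 still-open variables together cover exactly {1, 2, 3, 4, 6, 7, 9} — 7 values for 7 variables — and 7 appears only in Bob's list, so Bob = 7.
The 6 still-open variables together cover exactly {1, 2, 3, 4, 6, 9} — 6 values for 6 variables — and 3 appears only in Erin's list, so Erin = 3.
The 5 still-open variables draw from only 5 values {1, 2, 4, 6, 9}, so each is used; only Grace can be 9, hence Grace = 9.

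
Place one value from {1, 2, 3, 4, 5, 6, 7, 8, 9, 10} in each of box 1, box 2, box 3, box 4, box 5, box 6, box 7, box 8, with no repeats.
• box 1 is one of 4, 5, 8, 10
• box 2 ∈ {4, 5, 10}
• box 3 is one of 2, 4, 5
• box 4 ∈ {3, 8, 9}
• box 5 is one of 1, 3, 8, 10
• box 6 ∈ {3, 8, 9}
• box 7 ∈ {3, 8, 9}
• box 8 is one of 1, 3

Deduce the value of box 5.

10

The 8 variables draw from only 8 values {1, 2, 3, 4, 5, 8, 9, 10}, so each is used; only box 3 can be 2, hence box 3 = 2.
box 4, box 6, box 7 between them cover only {3, 8, 9} — a naked triple. Remove those values from box 1, box 5, box 8.
box 8's domain is down to {1}, so box 8 = 1. Strike 1 from box 5.
So box 5 = 10.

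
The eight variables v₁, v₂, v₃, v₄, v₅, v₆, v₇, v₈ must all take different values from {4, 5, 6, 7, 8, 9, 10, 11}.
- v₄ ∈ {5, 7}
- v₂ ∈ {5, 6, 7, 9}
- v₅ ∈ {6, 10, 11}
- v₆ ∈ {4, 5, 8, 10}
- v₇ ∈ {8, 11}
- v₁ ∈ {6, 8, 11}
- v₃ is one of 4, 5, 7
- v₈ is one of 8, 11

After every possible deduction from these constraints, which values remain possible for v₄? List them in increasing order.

The 8 variables draw from only 8 values {4, 5, 6, 7, 8, 9, 10, 11}, so each is used; only v₂ can be 9, hence v₂ = 9.
The 2 variables v₇ and v₈ are confined to {8, 11}, which locks those values in; drop them from v₁, v₅, v₆.
v₁ has just one choice, so v₁ = 6. Eliminate 6 elsewhere: v₅.
v₅ has just one choice, so v₅ = 10. Remove 10 from v₆.
No further eliminations apply; v₄ can still be any of 5, 7.

5, 7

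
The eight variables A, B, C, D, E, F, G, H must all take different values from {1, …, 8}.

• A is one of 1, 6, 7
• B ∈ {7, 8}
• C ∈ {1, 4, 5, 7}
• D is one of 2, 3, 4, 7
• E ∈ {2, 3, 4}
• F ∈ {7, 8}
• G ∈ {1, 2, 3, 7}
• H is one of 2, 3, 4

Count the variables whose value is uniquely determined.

3

The 8 variables together cover exactly {1, 2, 3, 4, 5, 6, 7, 8} — 8 values for 8 variables — and 5 appears only in C's list, so C = 5.
The 7 still-open variables draw from only 7 values {1, 2, 3, 4, 6, 7, 8}, so each is used; only A can be 6, hence A = 6.
The 6 still-open variables draw from only 6 values {1, 2, 3, 4, 7, 8}, so each is used; only G can be 1, hence G = 1.
B and F between them cover only {7, 8} — a naked pair. Remove those values from D.
Determined: A=6, C=5, G=1. The other variables each still have more than one consistent value. That makes 3.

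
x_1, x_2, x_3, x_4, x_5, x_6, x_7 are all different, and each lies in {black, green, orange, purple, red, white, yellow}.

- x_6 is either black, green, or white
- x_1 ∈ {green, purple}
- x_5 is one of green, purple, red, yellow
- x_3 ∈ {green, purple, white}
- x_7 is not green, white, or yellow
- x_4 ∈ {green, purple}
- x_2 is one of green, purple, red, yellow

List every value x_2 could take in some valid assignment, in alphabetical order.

The 7 variables draw from only 7 values {black, green, orange, purple, red, white, yellow}, so each is used; only x_7 can be orange, hence x_7 = orange.
Among the 6 still-open variables, black fits only x_6 (and all 6 values in {black, green, purple, red, white, yellow} must be used), so x_6 = black.
The 5 still-open variables together cover exactly {green, purple, red, white, yellow} — 5 values for 5 variables — and white appears only in x_3's list, so x_3 = white.
The 2 variables x_1 and x_4 are confined to {green, purple}, which locks those values in; drop them from x_2, x_5.
No further eliminations apply; x_2 can still be any of red, yellow.

red, yellow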